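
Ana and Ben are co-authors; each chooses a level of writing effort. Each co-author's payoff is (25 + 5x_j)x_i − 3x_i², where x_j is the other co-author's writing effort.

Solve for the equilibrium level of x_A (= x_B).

Ana's payoff is (25 + 5x_B)x_A − 3x_A².
∂π/∂x_A = 25 + 5x_B − 6x_A = 0, so x_A = 25/6 + (5/6)x_B.
Setting x_A = x_B in the reaction function: x_A = 25/6 + (5/6)x_A, so x_A = (25/6) / (1/6) = 25.

25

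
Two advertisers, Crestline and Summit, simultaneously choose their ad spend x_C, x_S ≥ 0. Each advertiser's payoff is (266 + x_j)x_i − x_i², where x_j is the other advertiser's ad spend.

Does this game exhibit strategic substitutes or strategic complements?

Crestline's payoff is (266 + x_S)x_C − x_C².
∂π/∂x_C = 266 + x_S − 2x_C = 0, so x_C = 133 + 0.5x_S.
The best-response slope dx_C/dx_S = 0.5 > 0: the reaction function is upward-sloping, so the choices are strategic complements.

strategic complements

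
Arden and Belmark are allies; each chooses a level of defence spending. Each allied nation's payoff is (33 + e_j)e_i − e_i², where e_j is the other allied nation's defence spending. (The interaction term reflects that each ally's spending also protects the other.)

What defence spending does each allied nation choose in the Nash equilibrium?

33

Arden's payoff is (33 + e_B)e_A − e_A².
∂π/∂e_A = 33 + e_B − 2e_A = 0, so e_A = 16.5 + 0.5e_B.
Setting e_A = e_B in the reaction function: e_A = 16.5 + 0.5e_A, so e_A = 16.5 / 0.5 = 33.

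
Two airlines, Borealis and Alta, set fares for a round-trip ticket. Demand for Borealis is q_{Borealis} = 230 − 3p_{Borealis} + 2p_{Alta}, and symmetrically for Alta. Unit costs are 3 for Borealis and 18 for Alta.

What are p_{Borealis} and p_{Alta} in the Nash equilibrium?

62.5625, 68.1875

Borealis's profit: π = (p_{Borealis} − 3)(230 − 3p_{Borealis} + 2p_{Alta}).
∂π/∂p_{Borealis} = 239 − 6p_{Borealis} + 2p_{Alta} = 0 ⇒ p_{Borealis} = 239/6 + (1/3)p_{Alta}.
Similarly p_{Alta} = 142/3 + (1/3)p_{Borealis}.
Plugging p_{Alta} into Borealis's best response: p_{Borealis} = 239/6 + (1/3)(142/3 + (1/3)p_{Borealis}) ⇒ (8/9)p_{Borealis} = 1001/18, so p_{Borealis} = 62.5625.
Then p_{Alta} = 142/3 + (1/3)·62.5625 = 68.1875.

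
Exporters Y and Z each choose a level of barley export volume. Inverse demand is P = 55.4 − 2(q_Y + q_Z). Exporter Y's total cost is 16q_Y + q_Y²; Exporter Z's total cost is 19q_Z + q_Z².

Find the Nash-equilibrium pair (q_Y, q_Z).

Exporter Y's profit: π = q_Y(55.4 − 2(q_Y + q_Z)) − 16q_Y − q_Y².
∂π/∂q_Y = 39.4 − 6q_Y − 2q_Z = 0, so q_Y = 197/30 − (1/3)q_Z.
By the same steps for Z: q_Z = 91/15 − (1/3)q_Y.
Solving the two reaction functions simultaneously: (1 − (−1/3)(−1/3))q_Y = 197/30 − (1/3)·(91/15), so (8/9)q_Y = 409/90 and q_Y = 5.1125.
Then q_Z = 91/15 − (1/3)·5.1125 = 4.3625.

5.1125, 4.3625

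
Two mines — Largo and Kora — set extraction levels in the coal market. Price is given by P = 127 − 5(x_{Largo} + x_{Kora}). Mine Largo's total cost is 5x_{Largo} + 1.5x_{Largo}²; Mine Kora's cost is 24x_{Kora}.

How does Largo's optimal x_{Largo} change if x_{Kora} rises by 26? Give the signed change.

Mine Largo's profit: π = x_{Largo}(127 − 5(x_{Largo} + x_{Kora})) − 5x_{Largo} − 1.5x_{Largo}².
∂π/∂x_{Largo} = 122 − 13x_{Largo} − 5x_{Kora} = 0, so x_{Largo} = 122/13 − (5/13)x_{Kora}.
The reaction-function slope is −5/13, so a 26-unit rise in x_{Kora} moves x_{Largo} by −5/13 × 26 = −10. Largo's best response falls — the actions are strategic substitutes.

-10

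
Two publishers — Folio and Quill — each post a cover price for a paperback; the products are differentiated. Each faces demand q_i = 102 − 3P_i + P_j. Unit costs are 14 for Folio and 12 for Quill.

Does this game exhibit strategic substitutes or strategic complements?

Folio's profit: π = (P_{Folio} − 14)(102 − 3P_{Folio} + P_{Quill}).
∂π/∂P_{Folio} = 144 − 6P_{Folio} + P_{Quill} = 0 ⇒ P_{Folio} = 24 + (1/6)P_{Quill}.
The best-response slope dP_{Folio}/dP_{Quill} = 1/6 > 0: the reaction function is upward-sloping, so the choices are strategic complements.

strategic complements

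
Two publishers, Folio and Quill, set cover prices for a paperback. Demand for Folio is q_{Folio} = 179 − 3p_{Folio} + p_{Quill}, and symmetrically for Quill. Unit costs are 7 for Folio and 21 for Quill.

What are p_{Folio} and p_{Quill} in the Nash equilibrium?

41.2, 47.2

Folio's profit: π = (p_{Folio} − 7)(179 − 3p_{Folio} + p_{Quill}).
∂π/∂p_{Folio} = 200 − 6p_{Folio} + p_{Quill} = 0 ⇒ p_{Folio} = 100/3 + (1/6)p_{Quill}.
Similarly p_{Quill} = 121/3 + (1/6)p_{Folio}.
Plugging p_{Quill} into Folio's best response: p_{Folio} = 100/3 + (1/6)(121/3 + (1/6)p_{Folio}) ⇒ (35/36)p_{Folio} = 721/18, so p_{Folio} = 41.2.
Then p_{Quill} = 121/3 + (1/6)·41.2 = 47.2.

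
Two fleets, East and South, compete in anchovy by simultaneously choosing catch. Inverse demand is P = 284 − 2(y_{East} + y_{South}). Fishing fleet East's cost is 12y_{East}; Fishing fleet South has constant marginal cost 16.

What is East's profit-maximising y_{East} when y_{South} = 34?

51

Fishing fleet East's profit: π = y_{East}(284 − 2(y_{East} + y_{South})) − 12y_{East}.
∂π/∂y_{East} = 272 − 4y_{East} − 2y_{South} = 0, so y_{East} = 68 − 0.5y_{South}.
At y_{South} = 34: y_{East} = 68 − 0.5·34 = 51.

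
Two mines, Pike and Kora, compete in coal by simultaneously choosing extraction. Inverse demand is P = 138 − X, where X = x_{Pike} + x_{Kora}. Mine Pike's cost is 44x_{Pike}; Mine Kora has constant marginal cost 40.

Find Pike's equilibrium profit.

900

Mine Pike's profit: π = x_{Pike}(138 − (x_{Pike} + x_{Kora})) − 44x_{Pike}.
∂π/∂x_{Pike} = 94 − 2x_{Pike} − x_{Kora} = 0, so x_{Pike} = 47 − 0.5x_{Kora}.
By the same steps for Kora: x_{Kora} = 49 − 0.5x_{Pike}.
Solving the two reaction functions simultaneously: (1 − (−0.5)(−0.5))x_{Pike} = 47 − 0.5·49, so 0.75x_{Pike} = 22.5 and x_{Pike} = 30.
Then x_{Kora} = 49 − 0.5·30 = 34.
Price P = 138 − 64 = 74.
Pike's profit: (74 − 44)·30 = 900.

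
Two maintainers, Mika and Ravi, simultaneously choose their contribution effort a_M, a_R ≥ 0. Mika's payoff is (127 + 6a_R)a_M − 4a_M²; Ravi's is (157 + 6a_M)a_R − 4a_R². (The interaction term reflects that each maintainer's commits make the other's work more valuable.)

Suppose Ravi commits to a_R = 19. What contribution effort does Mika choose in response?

Expanding Mika's payoff: 127a_M + 6a_Ra_M − 4a_M².
∂π/∂a_M = 127 + 6a_R − 8a_M = 0, so a_M = 15.875 + 0.75a_R.
At a_R = 19: a_M = 15.875 + 0.75·19 = 30.125.

30.125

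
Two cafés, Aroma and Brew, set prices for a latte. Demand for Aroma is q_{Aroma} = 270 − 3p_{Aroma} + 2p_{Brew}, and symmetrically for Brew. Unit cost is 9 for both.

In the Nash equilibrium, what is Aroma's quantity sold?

195.75

Aroma's profit: π = (p_{Aroma} − 9)(270 − 3p_{Aroma} + 2p_{Brew}).
∂π/∂p_{Aroma} = 297 − 6p_{Aroma} + 2p_{Brew} = 0 ⇒ p_{Aroma} = 49.5 + (1/3)p_{Brew}.
By symmetry p_{Brew} = p_{Aroma}; substituting into the reaction function, (2/3)p_{Aroma} = 49.5 and p_{Aroma} = 74.25.
q_{Aroma} = 270 − 3·74.25 + 2·74.25 = 195.75.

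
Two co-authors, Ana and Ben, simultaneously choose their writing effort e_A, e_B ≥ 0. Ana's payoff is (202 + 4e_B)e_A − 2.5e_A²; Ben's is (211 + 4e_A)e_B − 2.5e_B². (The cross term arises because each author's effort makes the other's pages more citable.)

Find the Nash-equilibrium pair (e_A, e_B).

206, 207

Expanding Ana's payoff: 202e_A + 4e_Be_A − 2.5e_A².
∂π/∂e_A = 202 + 4e_B − 5e_A = 0, so e_A = 40.4 + 0.8e_B.
Likewise for Ben: e_B = 42.2 + 0.8e_A.
Solving the two reaction functions simultaneously: (1 − (0.8)(0.8))e_A = 40.4 + 0.8·42.2, so 0.36e_A = 74.16 and e_A = 206.
Then e_B = 42.2 + 0.8·206 = 207.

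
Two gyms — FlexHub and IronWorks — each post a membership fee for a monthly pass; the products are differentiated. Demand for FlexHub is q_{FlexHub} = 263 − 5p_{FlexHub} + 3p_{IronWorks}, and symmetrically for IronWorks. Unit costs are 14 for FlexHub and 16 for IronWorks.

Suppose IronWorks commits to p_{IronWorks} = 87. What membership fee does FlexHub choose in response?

59.4

FlexHub's profit: π = (p_{FlexHub} − 14)(263 − 5p_{FlexHub} + 3p_{IronWorks}).
∂π/∂p_{FlexHub} = 333 − 10p_{FlexHub} + 3p_{IronWorks} = 0 ⇒ p_{FlexHub} = 33.3 + 0.3p_{IronWorks}.
At p_{IronWorks} = 87: p_{FlexHub} = 33.3 + 0.3·87 = 59.4.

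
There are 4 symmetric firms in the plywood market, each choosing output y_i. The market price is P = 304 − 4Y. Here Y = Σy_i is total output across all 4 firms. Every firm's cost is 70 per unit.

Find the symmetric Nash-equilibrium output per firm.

A representative firm's profit is π_i = y_i(304 − 4Y) − 70y_i, with Y = y_i + Σ_{j≠i} y_j.
First-order condition: 234 − 8y_i − 4Σ_{j≠i} y_j = 0.
With identical firms, set every y_j = y: then 234 − 8y − 12y = 0, i.e. y = 234/20 = 11.7.

11.7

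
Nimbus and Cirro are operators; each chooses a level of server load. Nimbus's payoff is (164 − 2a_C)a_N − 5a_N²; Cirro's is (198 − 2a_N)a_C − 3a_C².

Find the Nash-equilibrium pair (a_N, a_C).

10.5, 29.5

Expanding Nimbus's payoff: 164a_N − 2a_Ca_N − 5a_N².
∂π/∂a_N = 164 − 2a_C − 10a_N = 0, so a_N = 16.4 − 0.2a_C.
Likewise for Cirro: a_C = 33 − (1/3)a_N.
Plugging a_C into Nimbus's best response: a_N = 16.4 − 0.2(33 − (1/3)a_N) ⇒ (14/15)a_N = 9.8, so a_N = 10.5.
Then a_C = 33 − (1/3)·10.5 = 29.5.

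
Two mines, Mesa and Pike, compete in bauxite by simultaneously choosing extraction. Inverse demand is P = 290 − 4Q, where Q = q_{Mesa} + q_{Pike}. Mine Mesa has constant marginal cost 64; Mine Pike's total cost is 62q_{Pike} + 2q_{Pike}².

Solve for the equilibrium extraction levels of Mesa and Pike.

Mine Mesa's profit: π = q_{Mesa}(290 − 4(q_{Mesa} + q_{Pike})) − 64q_{Mesa}.
∂π/∂q_{Mesa} = 226 − 8q_{Mesa} − 4q_{Pike} = 0, so q_{Mesa} = 28.25 − 0.5q_{Pike}.
For Pike: ∂π/∂q_{Pike} = 228 − 12q_{Pike} − 4q_{Mesa} = 0 ⇒ q_{Pike} = 19 − (1/3)q_{Mesa}.
Plugging q_{Pike} into Mesa's best response: q_{Mesa} = 28.25 − 0.5(19 − (1/3)q_{Mesa}) ⇒ (5/6)q_{Mesa} = 18.75, so q_{Mesa} = 22.5.
Then q_{Pike} = 19 − (1/3)·22.5 = 11.5.

22.5, 11.5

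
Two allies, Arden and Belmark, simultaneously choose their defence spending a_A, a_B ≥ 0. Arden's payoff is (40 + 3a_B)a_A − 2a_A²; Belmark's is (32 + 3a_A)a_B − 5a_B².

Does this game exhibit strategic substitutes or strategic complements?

Expanding Arden's payoff: 40a_A + 3a_Ba_A − 2a_A².
∂π/∂a_A = 40 + 3a_B − 4a_A = 0, so a_A = 10 + 0.75a_B.
The best-response slope da_A/da_B = 0.75 > 0: the reaction function is upward-sloping, so the choices are strategic complements.

strategic complements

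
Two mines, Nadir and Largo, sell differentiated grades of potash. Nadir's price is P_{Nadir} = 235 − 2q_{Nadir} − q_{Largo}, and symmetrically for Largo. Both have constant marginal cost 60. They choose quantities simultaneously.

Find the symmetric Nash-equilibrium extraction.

35

Mine Nadir's profit: π = q_{Nadir}(235 − 2q_{Nadir} − q_{Largo}) − 60q_{Nadir}.
∂π/∂q_{Nadir} = 175 − 4q_{Nadir} − q_{Largo} = 0 ⇒ q_{Nadir} = 43.75 − 0.25q_{Largo}.
By symmetry q_{Largo} = q_{Nadir}; substituting into the reaction function, 1.25q_{Nadir} = 43.75 and q_{Nadir} = 35.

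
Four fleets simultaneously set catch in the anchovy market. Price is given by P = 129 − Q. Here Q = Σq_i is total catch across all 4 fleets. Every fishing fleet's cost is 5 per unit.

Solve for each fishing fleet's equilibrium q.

24.8

A representative fishing fleet's profit is π_i = q_i(129 − Q) − 5q_i, with Q = q_i + Σ_{j≠i} q_j.
First-order condition: 124 − 2q_i − Σ_{j≠i} q_j = 0.
In a symmetric equilibrium every fishing fleet chooses the same q, so Σ_{j≠i} q_j = 3q. The condition becomes 124 − 5q = 0, giving q = 124/5 = 24.8.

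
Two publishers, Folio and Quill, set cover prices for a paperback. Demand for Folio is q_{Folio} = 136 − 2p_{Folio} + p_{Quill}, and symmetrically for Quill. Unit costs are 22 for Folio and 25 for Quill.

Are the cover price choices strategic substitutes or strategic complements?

strategic complements

Folio's profit: π = (p_{Folio} − 22)(136 − 2p_{Folio} + p_{Quill}).
∂π/∂p_{Folio} = 180 − 4p_{Folio} + p_{Quill} = 0 ⇒ p_{Folio} = 45 + 0.25p_{Quill}.
The best-response slope dp_{Folio}/dp_{Quill} = 0.25 > 0: the reaction function is upward-sloping, so the choices are strategic complements.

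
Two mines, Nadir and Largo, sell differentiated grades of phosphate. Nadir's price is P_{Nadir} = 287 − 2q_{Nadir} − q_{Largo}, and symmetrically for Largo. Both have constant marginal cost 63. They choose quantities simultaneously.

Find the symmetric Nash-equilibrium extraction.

44.8

Mine Nadir's profit: π = q_{Nadir}(287 − 2q_{Nadir} − q_{Largo}) − 63q_{Nadir}.
∂π/∂q_{Nadir} = 224 − 4q_{Nadir} − q_{Largo} = 0 ⇒ q_{Nadir} = 56 − 0.25q_{Largo}.
By symmetry q_{Largo} = q_{Nadir}; substituting into the reaction function, 1.25q_{Nadir} = 56 and q_{Nadir} = 44.8.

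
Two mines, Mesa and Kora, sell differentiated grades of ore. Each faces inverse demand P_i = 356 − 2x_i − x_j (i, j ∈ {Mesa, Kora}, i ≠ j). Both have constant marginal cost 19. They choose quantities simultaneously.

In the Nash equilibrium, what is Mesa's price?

Mine Mesa's profit: π = x_{Mesa}(356 − 2x_{Mesa} − x_{Kora}) − 19x_{Mesa}.
∂π/∂x_{Mesa} = 337 − 4x_{Mesa} − x_{Kora} = 0 ⇒ x_{Mesa} = 84.25 − 0.25x_{Kora}.
Setting x_{Mesa} = x_{Kora} in the reaction function: x_{Mesa} = 84.25 − 0.25x_{Mesa}, so x_{Mesa} = 84.25 / 1.25 = 67.4.
P_{Mesa} = 356 − 2·67.4 − 67.4 = 153.8.

153.8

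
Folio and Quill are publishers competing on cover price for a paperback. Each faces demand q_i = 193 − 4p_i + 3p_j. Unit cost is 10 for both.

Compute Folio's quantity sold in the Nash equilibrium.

146.4

Folio's profit: π = (p_{Folio} − 10)(193 − 4p_{Folio} + 3p_{Quill}).
∂π/∂p_{Folio} = 233 − 8p_{Folio} + 3p_{Quill} = 0 ⇒ p_{Folio} = 29.125 + 0.375p_{Quill}.
The game is symmetric, so in equilibrium p_{Quill} = p_{Folio}: the reaction function gives 0.625p_{Folio} = 29.125, hence p_{Folio} = 46.6.
q_{Folio} = 193 − 4·46.6 + 3·46.6 = 146.4.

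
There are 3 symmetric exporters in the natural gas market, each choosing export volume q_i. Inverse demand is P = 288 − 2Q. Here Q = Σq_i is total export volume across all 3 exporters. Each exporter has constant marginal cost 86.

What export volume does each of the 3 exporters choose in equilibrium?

A representative exporter's profit is π_i = q_i(288 − 2Q) − 86q_i, with Q = q_i + Σ_{j≠i} q_j.
First-order condition: 202 − 4q_i − 2Σ_{j≠i} q_j = 0.
With identical exporters, set every q_j = q: then 202 − 4q − 4q = 0, i.e. q = 202/8 = 25.25.

25.25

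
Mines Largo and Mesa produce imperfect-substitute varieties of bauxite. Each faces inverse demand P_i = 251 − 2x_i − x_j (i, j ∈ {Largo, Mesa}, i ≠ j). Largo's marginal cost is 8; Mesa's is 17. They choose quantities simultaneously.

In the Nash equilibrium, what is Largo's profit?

Mine Largo's profit: π = x_{Largo}(251 − 2x_{Largo} − x_{Mesa}) − 8x_{Largo}.
∂π/∂x_{Largo} = 243 − 4x_{Largo} − x_{Mesa} = 0 ⇒ x_{Largo} = 60.75 − 0.25x_{Mesa}.
Similarly x_{Mesa} = 58.5 − 0.25x_{Largo}.
Plugging x_{Mesa} into Largo's best response: x_{Largo} = 60.75 − 0.25(58.5 − 0.25x_{Largo}) ⇒ 0.9375x_{Largo} = 46.125, so x_{Largo} = 49.2.
Then x_{Mesa} = 58.5 − 0.25·49.2 = 46.2.
P_{Largo} = 251 − 2·49.2 − 46.2 = 106.4.
Profit = (106.4 − 8)·49.2 = 4841.28.

4841.28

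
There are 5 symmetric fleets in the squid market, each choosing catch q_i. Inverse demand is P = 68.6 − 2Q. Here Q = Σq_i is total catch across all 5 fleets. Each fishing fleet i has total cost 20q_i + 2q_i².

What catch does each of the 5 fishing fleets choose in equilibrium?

A representative fishing fleet's profit is π_i = q_i(68.6 − 2Q) − 20q_i − 2q_i², with Q = q_i + Σ_{j≠i} q_j.
First-order condition: 48.6 − 8q_i − 2Σ_{j≠i} q_j = 0.
In a symmetric equilibrium every fishing fleet chooses the same q, so Σ_{j≠i} q_j = 4q. The condition becomes 48.6 − 16q = 0, giving q = 48.6/16 = 3.0375.

3.0375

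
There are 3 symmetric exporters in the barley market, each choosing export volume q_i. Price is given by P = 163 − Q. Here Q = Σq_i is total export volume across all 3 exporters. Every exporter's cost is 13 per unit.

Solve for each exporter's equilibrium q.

A representative exporter's profit is π_i = q_i(163 − Q) − 13q_i, with Q = q_i + Σ_{j≠i} q_j.
First-order condition: 150 − 2q_i − Σ_{j≠i} q_j = 0.
With identical exporters, set every q_j = q: then 150 − 2q − 2q = 0, i.e. q = 150/4 = 37.5.

37.5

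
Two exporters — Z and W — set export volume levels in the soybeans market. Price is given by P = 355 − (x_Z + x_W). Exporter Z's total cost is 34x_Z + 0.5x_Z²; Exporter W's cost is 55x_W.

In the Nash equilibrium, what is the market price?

Exporter Z's profit: π = x_Z(355 − (x_Z + x_W)) − 34x_Z − 0.5x_Z².
∂π/∂x_Z = 321 − 3x_Z − x_W = 0, so x_Z = 107 − (1/3)x_W.
For W: ∂π/∂x_W = 300 − 2x_W − x_Z = 0 ⇒ x_W = 150 − 0.5x_Z.
Plugging x_W into Z's best response: x_Z = 107 − (1/3)(150 − 0.5x_Z) ⇒ (5/6)x_Z = 57, so x_Z = 68.4.
Then x_W = 150 − 0.5·68.4 = 115.8.
Equilibrium price: P = 355 − 184.2 = 170.8.

170.8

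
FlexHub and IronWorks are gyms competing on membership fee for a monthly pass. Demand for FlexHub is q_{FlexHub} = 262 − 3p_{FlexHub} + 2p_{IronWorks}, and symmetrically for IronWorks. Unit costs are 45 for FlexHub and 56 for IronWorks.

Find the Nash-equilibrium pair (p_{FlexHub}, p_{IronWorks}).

101.3125, 105.4375

FlexHub's profit: π = (p_{FlexHub} − 45)(262 − 3p_{FlexHub} + 2p_{IronWorks}).
∂π/∂p_{FlexHub} = 397 − 6p_{FlexHub} + 2p_{IronWorks} = 0 ⇒ p_{FlexHub} = 397/6 + (1/3)p_{IronWorks}.
Similarly p_{IronWorks} = 215/3 + (1/3)p_{FlexHub}.
Plugging p_{IronWorks} into FlexHub's best response: p_{FlexHub} = 397/6 + (1/3)(215/3 + (1/3)p_{FlexHub}) ⇒ (8/9)p_{FlexHub} = 1621/18, so p_{FlexHub} = 101.3125.
Then p_{IronWorks} = 215/3 + (1/3)·101.3125 = 105.4375.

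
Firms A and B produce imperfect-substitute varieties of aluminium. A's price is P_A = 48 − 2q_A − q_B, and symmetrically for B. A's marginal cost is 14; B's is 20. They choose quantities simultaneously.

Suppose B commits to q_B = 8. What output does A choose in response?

6.5

Firm A's profit: π = q_A(48 − 2q_A − q_B) − 14q_A.
∂π/∂q_A = 34 − 4q_A − q_B = 0 ⇒ q_A = 8.5 − 0.25q_B.
At q_B = 8: q_A = 8.5 − 0.25·8 = 6.5.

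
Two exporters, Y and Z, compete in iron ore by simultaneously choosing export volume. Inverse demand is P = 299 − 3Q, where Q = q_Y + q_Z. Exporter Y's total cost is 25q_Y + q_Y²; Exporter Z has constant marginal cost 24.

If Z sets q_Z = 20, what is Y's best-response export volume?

Exporter Y's profit: π = q_Y(299 − 3(q_Y + q_Z)) − 25q_Y − q_Y².
∂π/∂q_Y = 274 − 8q_Y − 3q_Z = 0, so q_Y = 34.25 − 0.375q_Z.
At q_Z = 20: q_Y = 34.25 − 0.375·20 = 26.75.

26.75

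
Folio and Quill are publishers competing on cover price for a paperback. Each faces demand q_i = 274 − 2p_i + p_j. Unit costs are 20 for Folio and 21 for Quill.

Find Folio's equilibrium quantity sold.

Folio's profit: π = (p_{Folio} − 20)(274 − 2p_{Folio} + p_{Quill}).
∂π/∂p_{Folio} = 314 − 4p_{Folio} + p_{Quill} = 0 ⇒ p_{Folio} = 78.5 + 0.25p_{Quill}.
Similarly p_{Quill} = 79 + 0.25p_{Folio}.
Solving the two reaction functions simultaneously: (1 − (0.25)(0.25))p_{Folio} = 78.5 + 0.25·79, so 0.9375p_{Folio} = 98.25 and p_{Folio} = 104.8.
Then p_{Quill} = 79 + 0.25·104.8 = 105.2.
q_{Folio} = 274 − 2·104.8 + 105.2 = 169.6.

169.6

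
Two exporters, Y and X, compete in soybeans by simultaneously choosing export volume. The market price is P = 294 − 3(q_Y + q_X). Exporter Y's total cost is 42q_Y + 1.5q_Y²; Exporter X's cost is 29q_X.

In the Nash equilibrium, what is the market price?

137.6

Exporter Y's profit: π = q_Y(294 − 3(q_Y + q_X)) − 42q_Y − 1.5q_Y².
∂π/∂q_Y = 252 − 9q_Y − 3q_X = 0, so q_Y = 28 − (1/3)q_X.
For X: ∂π/∂q_X = 265 − 6q_X − 3q_Y = 0 ⇒ q_X = 265/6 − 0.5q_Y.
Plugging q_X into Y's best response: q_Y = 28 − (1/3)(265/6 − 0.5q_Y) ⇒ (5/6)q_Y = 239/18, so q_Y = 239/15.
Then q_X = 265/6 − 0.5·(239/15) = 36.2.
Equilibrium price: P = 294 − 3·(782/15) = 137.6.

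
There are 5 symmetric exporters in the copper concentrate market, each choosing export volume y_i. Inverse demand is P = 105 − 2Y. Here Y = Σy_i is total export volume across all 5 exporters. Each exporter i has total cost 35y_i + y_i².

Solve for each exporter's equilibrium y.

5

A representative exporter's profit is π_i = y_i(105 − 2Y) − 35y_i − y_i², with Y = y_i + Σ_{j≠i} y_j.
First-order condition: 70 − 6y_i − 2Σ_{j≠i} y_j = 0.
In a symmetric equilibrium every exporter chooses the same y, so Σ_{j≠i} y_j = 4y. The condition becomes 70 − 14y = 0, giving y = 70/14 = 5.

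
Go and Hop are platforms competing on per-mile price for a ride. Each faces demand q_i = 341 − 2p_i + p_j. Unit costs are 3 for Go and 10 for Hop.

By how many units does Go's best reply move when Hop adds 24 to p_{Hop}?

Go's profit: π = (p_{Go} − 3)(341 − 2p_{Go} + p_{Hop}).
∂π/∂p_{Go} = 347 − 4p_{Go} + p_{Hop} = 0 ⇒ p_{Go} = 86.75 + 0.25p_{Hop}.
The reaction-function slope is 0.25, so a 24-unit rise in p_{Hop} moves p_{Go} by 0.25 × 24 = 6. Go's best response rises — the actions are strategic complements.

6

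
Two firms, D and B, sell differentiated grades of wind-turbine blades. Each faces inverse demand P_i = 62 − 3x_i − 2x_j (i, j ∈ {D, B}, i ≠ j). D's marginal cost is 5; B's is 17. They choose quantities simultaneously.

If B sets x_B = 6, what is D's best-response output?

7.5

Firm D's profit: π = x_D(62 − 3x_D − 2x_B) − 5x_D.
∂π/∂x_D = 57 − 6x_D − 2x_B = 0 ⇒ x_D = 9.5 − (1/3)x_B.
At x_B = 6: x_D = 9.5 − (1/3)·6 = 7.5.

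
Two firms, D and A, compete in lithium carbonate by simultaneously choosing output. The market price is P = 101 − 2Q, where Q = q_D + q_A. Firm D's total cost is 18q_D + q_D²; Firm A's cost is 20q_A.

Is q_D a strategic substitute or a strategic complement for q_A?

Firm D's profit: π = q_D(101 − 2(q_D + q_A)) − 18q_D − q_D².
∂π/∂q_D = 83 − 6q_D − 2q_A = 0, so q_D = 83/6 − (1/3)q_A.
The best-response slope dq_D/dq_A = −1/3 < 0: the reaction function is downward-sloping, so the choices are strategic substitutes.

strategic substitutes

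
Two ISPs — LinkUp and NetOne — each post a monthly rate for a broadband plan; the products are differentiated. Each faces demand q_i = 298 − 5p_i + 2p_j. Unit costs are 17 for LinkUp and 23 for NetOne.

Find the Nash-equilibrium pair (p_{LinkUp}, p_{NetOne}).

LinkUp's profit: π = (p_{LinkUp} − 17)(298 − 5p_{LinkUp} + 2p_{NetOne}).
∂π/∂p_{LinkUp} = 383 − 10p_{LinkUp} + 2p_{NetOne} = 0 ⇒ p_{LinkUp} = 38.3 + 0.2p_{NetOne}.
Similarly p_{NetOne} = 41.3 + 0.2p_{LinkUp}.
Substituting the second reaction function into the first: p_{LinkUp} = 38.3 + 0.2(41.3 + 0.2p_{LinkUp}), which gives 0.96p_{LinkUp} = 46.56 ⇒ p_{LinkUp} = 48.5.
Then p_{NetOne} = 41.3 + 0.2·48.5 = 51.

48.5, 51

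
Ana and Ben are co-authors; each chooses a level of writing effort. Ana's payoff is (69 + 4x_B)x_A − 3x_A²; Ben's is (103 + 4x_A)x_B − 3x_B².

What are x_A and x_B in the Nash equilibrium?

41.3, 44.7

Expanding Ana's payoff: 69x_A + 4x_Bx_A − 3x_A².
∂π/∂x_A = 69 + 4x_B − 6x_A = 0, so x_A = 11.5 + (2/3)x_B.
Likewise for Ben: x_B = 103/6 + (2/3)x_A.
Solving the two reaction functions simultaneously: (1 − (2/3)(2/3))x_A = 11.5 + (2/3)·(103/6), so (5/9)x_A = 413/18 and x_A = 41.3.
Then x_B = 103/6 + (2/3)·41.3 = 44.7.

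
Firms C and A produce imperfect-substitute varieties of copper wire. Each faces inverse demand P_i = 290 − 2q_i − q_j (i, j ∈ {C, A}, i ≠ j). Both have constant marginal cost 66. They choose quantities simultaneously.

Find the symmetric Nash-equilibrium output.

44.8

Firm C's profit: π = q_C(290 − 2q_C − q_A) − 66q_C.
∂π/∂q_C = 224 − 4q_C − q_A = 0 ⇒ q_C = 56 − 0.25q_A.
Setting q_C = q_A in the reaction function: q_C = 56 − 0.25q_C, so q_C = 56 / 1.25 = 44.8.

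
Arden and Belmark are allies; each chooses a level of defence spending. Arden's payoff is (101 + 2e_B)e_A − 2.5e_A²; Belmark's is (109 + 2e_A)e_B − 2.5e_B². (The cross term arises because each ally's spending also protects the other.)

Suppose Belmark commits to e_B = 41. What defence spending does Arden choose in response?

Expanding Arden's payoff: 101e_A + 2e_Be_A − 2.5e_A².
∂π/∂e_A = 101 + 2e_B − 5e_A = 0, so e_A = 20.2 + 0.4e_B.
At e_B = 41: e_A = 20.2 + 0.4·41 = 36.6.

36.6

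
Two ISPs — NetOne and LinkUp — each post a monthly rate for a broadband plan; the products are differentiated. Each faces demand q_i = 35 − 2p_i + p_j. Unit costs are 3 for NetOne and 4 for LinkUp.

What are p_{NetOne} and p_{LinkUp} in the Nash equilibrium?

NetOne's profit: π = (p_{NetOne} − 3)(35 − 2p_{NetOne} + p_{LinkUp}).
∂π/∂p_{NetOne} = 41 − 4p_{NetOne} + p_{LinkUp} = 0 ⇒ p_{NetOne} = 10.25 + 0.25p_{LinkUp}.
Similarly p_{LinkUp} = 10.75 + 0.25p_{NetOne}.
Plugging p_{LinkUp} into NetOne's best response: p_{NetOne} = 10.25 + 0.25(10.75 + 0.25p_{NetOne}) ⇒ 0.9375p_{NetOne} = 12.9375, so p_{NetOne} = 13.8.
Then p_{LinkUp} = 10.75 + 0.25·13.8 = 14.2.

13.8, 14.2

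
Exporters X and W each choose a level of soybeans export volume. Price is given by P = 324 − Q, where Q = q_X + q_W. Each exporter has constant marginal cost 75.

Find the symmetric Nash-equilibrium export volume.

Exporter X's profit: π = q_X(324 − (q_X + q_W)) − 75q_X.
∂π/∂q_X = 249 − 2q_X − q_W = 0, so q_X = 124.5 − 0.5q_W.
By symmetry q_W = q_X; substituting into the reaction function, 1.5q_X = 124.5 and q_X = 83.

83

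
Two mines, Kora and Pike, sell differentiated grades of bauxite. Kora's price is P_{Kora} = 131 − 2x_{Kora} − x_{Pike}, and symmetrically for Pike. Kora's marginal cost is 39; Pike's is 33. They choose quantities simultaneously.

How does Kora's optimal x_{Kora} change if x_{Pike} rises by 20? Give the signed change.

-5

Mine Kora's profit: π = x_{Kora}(131 − 2x_{Kora} − x_{Pike}) − 39x_{Kora}.
∂π/∂x_{Kora} = 92 − 4x_{Kora} − x_{Pike} = 0 ⇒ x_{Kora} = 23 − 0.25x_{Pike}.
The reaction-function slope is −0.25, so a 20-unit rise in x_{Pike} moves x_{Kora} by −0.25 × 20 = −5. Kora's best response falls — the actions are strategic substitutes.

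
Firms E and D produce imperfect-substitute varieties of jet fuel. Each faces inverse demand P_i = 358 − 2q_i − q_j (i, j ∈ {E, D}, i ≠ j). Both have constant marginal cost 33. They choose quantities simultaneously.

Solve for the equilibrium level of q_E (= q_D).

Firm E's profit: π = q_E(358 − 2q_E − q_D) − 33q_E.
∂π/∂q_E = 325 − 4q_E − q_D = 0 ⇒ q_E = 81.25 − 0.25q_D.
The game is symmetric, so in equilibrium q_D = q_E: the reaction function gives 1.25q_E = 81.25, hence q_E = 65.

65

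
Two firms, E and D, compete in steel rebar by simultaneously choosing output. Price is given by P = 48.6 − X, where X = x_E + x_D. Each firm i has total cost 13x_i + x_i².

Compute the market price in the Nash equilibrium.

34.36

Firm E's profit: π = x_E(48.6 − (x_E + x_D)) − 13x_E − x_E².
∂π/∂x_E = 35.6 − 4x_E − x_D = 0, so x_E = 8.9 − 0.25x_D.
Setting x_E = x_D in the reaction function: x_E = 8.9 − 0.25x_E, so x_E = 8.9 / 1.25 = 7.12.
Equilibrium price: P = 48.6 − 14.24 = 34.36.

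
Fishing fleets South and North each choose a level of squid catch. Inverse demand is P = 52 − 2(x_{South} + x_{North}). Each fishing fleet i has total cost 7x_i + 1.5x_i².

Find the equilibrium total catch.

Fishing fleet South's profit: π = x_{South}(52 − 2(x_{South} + x_{North})) − 7x_{South} − 1.5x_{South}².
∂π/∂x_{South} = 45 − 7x_{South} − 2x_{North} = 0, so x_{South} = 45/7 − (2/7)x_{North}.
The game is symmetric, so in equilibrium x_{North} = x_{South}: the reaction function gives (9/7)x_{South} = 45/7, hence x_{South} = 5.
Total catch: 5 + 5 = 10.

10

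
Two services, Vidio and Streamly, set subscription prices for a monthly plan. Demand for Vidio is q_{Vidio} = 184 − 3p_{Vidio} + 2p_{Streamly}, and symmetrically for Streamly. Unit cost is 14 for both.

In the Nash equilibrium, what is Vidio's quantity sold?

127.5

Vidio's profit: π = (p_{Vidio} − 14)(184 − 3p_{Vidio} + 2p_{Streamly}).
∂π/∂p_{Vidio} = 226 − 6p_{Vidio} + 2p_{Streamly} = 0 ⇒ p_{Vidio} = 113/3 + (1/3)p_{Streamly}.
By symmetry p_{Streamly} = p_{Vidio}; substituting into the reaction function, (2/3)p_{Vidio} = 113/3 and p_{Vidio} = 56.5.
q_{Vidio} = 184 − 3·56.5 + 2·56.5 = 127.5.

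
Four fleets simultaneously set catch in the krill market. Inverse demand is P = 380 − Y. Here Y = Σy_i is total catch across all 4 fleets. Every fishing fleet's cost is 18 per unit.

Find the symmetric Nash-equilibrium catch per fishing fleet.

72.4

A representative fishing fleet's profit is π_i = y_i(380 − Y) − 18y_i, with Y = y_i + Σ_{j≠i} y_j.
First-order condition: 362 − 2y_i − Σ_{j≠i} y_j = 0.
With identical fishing fleets, set every y_j = y: then 362 − 2y − 3y = 0, i.e. y = 362/5 = 72.4.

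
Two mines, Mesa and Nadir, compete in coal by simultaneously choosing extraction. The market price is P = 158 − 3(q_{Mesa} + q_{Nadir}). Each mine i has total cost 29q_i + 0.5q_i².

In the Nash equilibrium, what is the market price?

Mine Mesa's profit: π = q_{Mesa}(158 − 3(q_{Mesa} + q_{Nadir})) − 29q_{Mesa} − 0.5q_{Mesa}².
∂π/∂q_{Mesa} = 129 − 7q_{Mesa} − 3q_{Nadir} = 0, so q_{Mesa} = 129/7 − (3/7)q_{Nadir}.
The game is symmetric, so in equilibrium q_{Nadir} = q_{Mesa}: the reaction function gives (10/7)q_{Mesa} = 129/7, hence q_{Mesa} = 12.9.
Equilibrium price: P = 158 − 3·25.8 = 80.6.

80.6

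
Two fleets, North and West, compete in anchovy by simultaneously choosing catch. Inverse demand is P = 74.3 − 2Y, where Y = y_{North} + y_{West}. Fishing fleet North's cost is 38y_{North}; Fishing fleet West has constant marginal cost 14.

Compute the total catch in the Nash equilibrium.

16.1

Fishing fleet North's profit: π = y_{North}(74.3 − 2(y_{North} + y_{West})) − 38y_{North}.
∂π/∂y_{North} = 36.3 − 4y_{North} − 2y_{West} = 0, so y_{North} = 9.075 − 0.5y_{West}.
By the same steps for West: y_{West} = 15.075 − 0.5y_{North}.
Solving the two reaction functions simultaneously: (1 − (−0.5)(−0.5))y_{North} = 9.075 − 0.5·15.075, so 0.75y_{North} = 1.5375 and y_{North} = 2.05.
Then y_{West} = 15.075 − 0.5·2.05 = 14.05.
Total catch: 2.05 + 14.05 = 16.1.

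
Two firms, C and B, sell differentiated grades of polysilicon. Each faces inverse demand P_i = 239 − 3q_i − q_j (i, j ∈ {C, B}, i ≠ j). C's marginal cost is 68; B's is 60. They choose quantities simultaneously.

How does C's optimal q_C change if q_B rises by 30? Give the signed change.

Firm C's profit: π = q_C(239 − 3q_C − q_B) − 68q_C.
∂π/∂q_C = 171 − 6q_C − q_B = 0 ⇒ q_C = 28.5 − (1/6)q_B.
The reaction-function slope is −1/6, so a 30-unit rise in q_B moves q_C by −1/6 × 30 = −5. C's best response falls — the actions are strategic substitutes.

-5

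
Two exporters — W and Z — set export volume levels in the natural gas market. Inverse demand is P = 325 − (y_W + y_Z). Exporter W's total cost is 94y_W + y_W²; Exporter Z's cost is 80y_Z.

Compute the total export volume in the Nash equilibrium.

138

Exporter W's profit: π = y_W(325 − (y_W + y_Z)) − 94y_W − y_W².
∂π/∂y_W = 231 − 4y_W − y_Z = 0, so y_W = 57.75 − 0.25y_Z.
For Z: ∂π/∂y_Z = 245 − 2y_Z − y_W = 0 ⇒ y_Z = 122.5 − 0.5y_W.
Solving the two reaction functions simultaneously: (1 − (−0.25)(−0.5))y_W = 57.75 − 0.25·122.5, so 0.875y_W = 27.125 and y_W = 31.
Then y_Z = 122.5 − 0.5·31 = 107.
Total export volume: 31 + 107 = 138.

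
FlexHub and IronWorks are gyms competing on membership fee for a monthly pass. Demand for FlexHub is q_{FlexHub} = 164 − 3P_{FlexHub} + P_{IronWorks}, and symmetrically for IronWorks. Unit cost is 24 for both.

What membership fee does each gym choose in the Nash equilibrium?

FlexHub's profit: π = (P_{FlexHub} − 24)(164 − 3P_{FlexHub} + P_{IronWorks}).
∂π/∂P_{FlexHub} = 236 − 6P_{FlexHub} + P_{IronWorks} = 0 ⇒ P_{FlexHub} = 118/3 + (1/6)P_{IronWorks}.
Setting P_{FlexHub} = P_{IronWorks} in the reaction function: P_{FlexHub} = 118/3 + (1/6)P_{FlexHub}, so P_{FlexHub} = (118/3) / (5/6) = 47.2.

47.2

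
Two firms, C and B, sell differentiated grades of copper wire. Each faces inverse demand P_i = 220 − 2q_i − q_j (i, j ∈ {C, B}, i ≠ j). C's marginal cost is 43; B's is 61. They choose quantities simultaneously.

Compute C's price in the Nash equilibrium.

116.2

Firm C's profit: π = q_C(220 − 2q_C − q_B) − 43q_C.
∂π/∂q_C = 177 − 4q_C − q_B = 0 ⇒ q_C = 44.25 − 0.25q_B.
Similarly q_B = 39.75 − 0.25q_C.
Plugging q_B into C's best response: q_C = 44.25 − 0.25(39.75 − 0.25q_C) ⇒ 0.9375q_C = 34.3125, so q_C = 36.6.
Then q_B = 39.75 − 0.25·36.6 = 30.6.
P_C = 220 − 2·36.6 − 30.6 = 116.2.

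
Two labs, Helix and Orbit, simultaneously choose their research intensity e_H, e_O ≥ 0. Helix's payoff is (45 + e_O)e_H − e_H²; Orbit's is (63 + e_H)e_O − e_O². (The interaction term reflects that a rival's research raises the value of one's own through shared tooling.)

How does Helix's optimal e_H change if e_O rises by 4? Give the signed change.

2

Expanding Helix's payoff: 45e_H + e_Oe_H − e_H².
∂π/∂e_H = 45 + e_O − 2e_H = 0, so e_H = 22.5 + 0.5e_O.
The reaction-function slope is 0.5, so a 4-unit rise in e_O moves e_H by 0.5 × 4 = 2. Helix's best response rises — the actions are strategic complements.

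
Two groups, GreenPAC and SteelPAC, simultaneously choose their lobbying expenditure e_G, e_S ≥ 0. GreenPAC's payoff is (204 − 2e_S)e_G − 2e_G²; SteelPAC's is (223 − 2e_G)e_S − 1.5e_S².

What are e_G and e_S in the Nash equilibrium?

Expanding GreenPAC's payoff: 204e_G − 2e_Se_G − 2e_G².
∂π/∂e_G = 204 − 2e_S − 4e_G = 0, so e_G = 51 − 0.5e_S.
Likewise for SteelPAC: e_S = 223/3 − (2/3)e_G.
Solving the two reaction functions simultaneously: (1 − (−0.5)(−2/3))e_G = 51 − 0.5·(223/3), so (2/3)e_G = 83/6 and e_G = 20.75.
Then e_S = 223/3 − (2/3)·20.75 = 60.5.

20.75, 60.5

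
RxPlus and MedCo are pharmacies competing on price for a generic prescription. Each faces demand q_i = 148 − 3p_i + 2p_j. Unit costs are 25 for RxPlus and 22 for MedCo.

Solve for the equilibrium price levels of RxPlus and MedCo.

55.1875, 54.0625

RxPlus's profit: π = (p_{RxPlus} − 25)(148 − 3p_{RxPlus} + 2p_{MedCo}).
∂π/∂p_{RxPlus} = 223 − 6p_{RxPlus} + 2p_{MedCo} = 0 ⇒ p_{RxPlus} = 223/6 + (1/3)p_{MedCo}.
Similarly p_{MedCo} = 107/3 + (1/3)p_{RxPlus}.
Substituting the second reaction function into the first: p_{RxPlus} = 223/6 + (1/3)(107/3 + (1/3)p_{RxPlus}), which gives (8/9)p_{RxPlus} = 883/18 ⇒ p_{RxPlus} = 55.1875.
Then p_{MedCo} = 107/3 + (1/3)·55.1875 = 54.0625.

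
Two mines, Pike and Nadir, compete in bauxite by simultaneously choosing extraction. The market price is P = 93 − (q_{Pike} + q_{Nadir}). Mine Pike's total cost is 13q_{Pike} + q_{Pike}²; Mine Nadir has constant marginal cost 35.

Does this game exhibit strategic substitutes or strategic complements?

Mine Pike's profit: π = q_{Pike}(93 − (q_{Pike} + q_{Nadir})) − 13q_{Pike} − q_{Pike}².
∂π/∂q_{Pike} = 80 − 4q_{Pike} − q_{Nadir} = 0, so q_{Pike} = 20 − 0.25q_{Nadir}.
The best-response slope dq_{Pike}/dq_{Nadir} = −0.25 < 0: the reaction function is downward-sloping, so the choices are strategic substitutes.

strategic substitutes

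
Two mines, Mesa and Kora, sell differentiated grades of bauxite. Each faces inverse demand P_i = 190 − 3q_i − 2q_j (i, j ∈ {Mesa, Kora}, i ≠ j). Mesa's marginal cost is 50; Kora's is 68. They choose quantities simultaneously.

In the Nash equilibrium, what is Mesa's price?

105.875

Mine Mesa's profit: π = q_{Mesa}(190 − 3q_{Mesa} − 2q_{Kora}) − 50q_{Mesa}.
∂π/∂q_{Mesa} = 140 − 6q_{Mesa} − 2q_{Kora} = 0 ⇒ q_{Mesa} = 70/3 − (1/3)q_{Kora}.
Similarly q_{Kora} = 61/3 − (1/3)q_{Mesa}.
Substituting the second reaction function into the first: q_{Mesa} = 70/3 − (1/3)(61/3 − (1/3)q_{Mesa}), which gives (8/9)q_{Mesa} = 149/9 ⇒ q_{Mesa} = 18.625.
Then q_{Kora} = 61/3 − (1/3)·18.625 = 14.125.
P_{Mesa} = 190 − 3·18.625 − 2·14.125 = 105.875.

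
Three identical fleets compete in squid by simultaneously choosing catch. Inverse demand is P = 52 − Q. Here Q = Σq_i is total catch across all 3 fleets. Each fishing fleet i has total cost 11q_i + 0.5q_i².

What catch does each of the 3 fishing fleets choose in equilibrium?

A representative fishing fleet's profit is π_i = q_i(52 − Q) − 11q_i − 0.5q_i², with Q = q_i + Σ_{j≠i} q_j.
First-order condition: 41 − 3q_i − Σ_{j≠i} q_j = 0.
With identical fishing fleets, set every q_j = q: then 41 − 3q − 2q = 0, i.e. q = 41/5 = 8.2.

8.2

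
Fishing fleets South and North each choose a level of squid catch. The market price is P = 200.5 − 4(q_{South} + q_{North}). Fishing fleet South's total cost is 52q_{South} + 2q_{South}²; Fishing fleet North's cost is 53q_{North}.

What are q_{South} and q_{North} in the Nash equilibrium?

7.475, 14.7

Fishing fleet South's profit: π = q_{South}(200.5 − 4(q_{South} + q_{North})) − 52q_{South} − 2q_{South}².
∂π/∂q_{South} = 148.5 − 12q_{South} − 4q_{North} = 0, so q_{South} = 12.375 − (1/3)q_{North}.
For North: ∂π/∂q_{North} = 147.5 − 8q_{North} − 4q_{South} = 0 ⇒ q_{North} = 18.4375 − 0.5q_{South}.
Solving the two reaction functions simultaneously: (1 − (−1/3)(−0.5))q_{South} = 12.375 − (1/3)·18.4375, so (5/6)q_{South} = 299/48 and q_{South} = 7.475.
Then q_{North} = 18.4375 − 0.5·7.475 = 14.7.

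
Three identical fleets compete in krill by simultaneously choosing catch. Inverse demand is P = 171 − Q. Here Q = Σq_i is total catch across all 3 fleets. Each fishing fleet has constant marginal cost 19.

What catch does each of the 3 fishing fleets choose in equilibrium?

A representative fishing fleet's profit is π_i = q_i(171 − Q) − 19q_i, with Q = q_i + Σ_{j≠i} q_j.
First-order condition: 152 − 2q_i − Σ_{j≠i} q_j = 0.
In a symmetric equilibrium every fishing fleet chooses the same q, so Σ_{j≠i} q_j = 2q. The condition becomes 152 − 4q = 0, giving q = 152/4 = 38.

38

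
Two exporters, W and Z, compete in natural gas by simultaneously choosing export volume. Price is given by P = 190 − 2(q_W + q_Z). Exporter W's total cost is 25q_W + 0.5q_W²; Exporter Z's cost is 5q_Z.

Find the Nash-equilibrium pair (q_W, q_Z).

18.125, 37.1875

Exporter W's profit: π = q_W(190 − 2(q_W + q_Z)) − 25q_W − 0.5q_W².
∂π/∂q_W = 165 − 5q_W − 2q_Z = 0, so q_W = 33 − 0.4q_Z.
For Z: ∂π/∂q_Z = 185 − 4q_Z − 2q_W = 0 ⇒ q_Z = 46.25 − 0.5q_W.
Plugging q_Z into W's best response: q_W = 33 − 0.4(46.25 − 0.5q_W) ⇒ 0.8q_W = 14.5, so q_W = 18.125.
Then q_Z = 46.25 − 0.5·18.125 = 37.1875.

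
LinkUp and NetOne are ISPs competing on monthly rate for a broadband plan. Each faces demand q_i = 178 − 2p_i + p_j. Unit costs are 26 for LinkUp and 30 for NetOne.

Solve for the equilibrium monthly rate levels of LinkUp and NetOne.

LinkUp's profit: π = (p_{LinkUp} − 26)(178 − 2p_{LinkUp} + p_{NetOne}).
∂π/∂p_{LinkUp} = 230 − 4p_{LinkUp} + p_{NetOne} = 0 ⇒ p_{LinkUp} = 57.5 + 0.25p_{NetOne}.
Similarly p_{NetOne} = 59.5 + 0.25p_{LinkUp}.
Plugging p_{NetOne} into LinkUp's best response: p_{LinkUp} = 57.5 + 0.25(59.5 + 0.25p_{LinkUp}) ⇒ 0.9375p_{LinkUp} = 72.375, so p_{LinkUp} = 77.2.
Then p_{NetOne} = 59.5 + 0.25·77.2 = 78.8.

77.2, 78.8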